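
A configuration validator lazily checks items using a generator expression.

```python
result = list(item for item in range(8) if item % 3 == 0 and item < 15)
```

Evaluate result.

Step 1: Filter range(8) where item % 3 == 0 and item < 15:
  item=0: both conditions met, included
  item=1: excluded (1 % 3 != 0)
  item=2: excluded (2 % 3 != 0)
  item=3: both conditions met, included
  item=4: excluded (4 % 3 != 0)
  item=5: excluded (5 % 3 != 0)
  item=6: both conditions met, included
  item=7: excluded (7 % 3 != 0)
Therefore result = [0, 3, 6].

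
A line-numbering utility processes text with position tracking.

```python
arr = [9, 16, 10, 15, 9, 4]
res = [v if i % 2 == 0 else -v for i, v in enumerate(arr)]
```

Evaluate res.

Step 1: For each (i, v), keep v if i is even, negate if odd:
  i=0 (even): keep 9
  i=1 (odd): negate to -16
  i=2 (even): keep 10
  i=3 (odd): negate to -15
  i=4 (even): keep 9
  i=5 (odd): negate to -4
Therefore res = [9, -16, 10, -15, 9, -4].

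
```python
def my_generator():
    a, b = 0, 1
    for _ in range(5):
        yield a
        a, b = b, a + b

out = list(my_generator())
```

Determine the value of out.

Step 1: Fibonacci-like sequence starting with a=0, b=1:
  Iteration 1: yield a=0, then a,b = 1,1
  Iteration 2: yield a=1, then a,b = 1,2
  Iteration 3: yield a=1, then a,b = 2,3
  Iteration 4: yield a=2, then a,b = 3,5
  Iteration 5: yield a=3, then a,b = 5,8
Therefore out = [0, 1, 1, 2, 3].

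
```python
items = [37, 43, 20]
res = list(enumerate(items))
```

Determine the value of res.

Step 1: enumerate pairs each element with its index:
  (0, 37)
  (1, 43)
  (2, 20)
Therefore res = [(0, 37), (1, 43), (2, 20)].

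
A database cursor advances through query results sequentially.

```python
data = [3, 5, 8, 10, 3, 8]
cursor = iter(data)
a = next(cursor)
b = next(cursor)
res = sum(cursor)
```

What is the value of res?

Step 1: Create iterator over [3, 5, 8, 10, 3, 8].
Step 2: a = next() = 3, b = next() = 5.
Step 3: sum() of remaining [8, 10, 3, 8] = 29.
Therefore res = 29.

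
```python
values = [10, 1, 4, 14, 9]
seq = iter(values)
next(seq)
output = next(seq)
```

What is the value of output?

Step 1: Create iterator over [10, 1, 4, 14, 9].
Step 2: next() consumes 10.
Step 3: next() returns 1.
Therefore output = 1.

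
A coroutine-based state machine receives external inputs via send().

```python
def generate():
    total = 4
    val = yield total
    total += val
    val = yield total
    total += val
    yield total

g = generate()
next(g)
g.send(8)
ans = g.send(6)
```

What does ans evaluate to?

Step 1: next() -> yield total=4.
Step 2: send(8) -> val=8, total = 4+8 = 12, yield 12.
Step 3: send(6) -> val=6, total = 12+6 = 18, yield 18.
Therefore ans = 18.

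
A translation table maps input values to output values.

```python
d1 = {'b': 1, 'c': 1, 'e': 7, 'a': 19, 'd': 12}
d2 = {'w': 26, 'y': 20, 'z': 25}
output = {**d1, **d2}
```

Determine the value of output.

Step 1: Merge d1 and d2 (d2 values override on key conflicts).
Step 2: d1 has keys ['b', 'c', 'e', 'a', 'd'], d2 has keys ['w', 'y', 'z'].
Therefore output = {'b': 1, 'c': 1, 'e': 7, 'a': 19, 'd': 12, 'w': 26, 'y': 20, 'z': 25}.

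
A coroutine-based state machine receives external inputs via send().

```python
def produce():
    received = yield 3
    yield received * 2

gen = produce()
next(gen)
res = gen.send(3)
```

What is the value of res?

Step 1: next(gen) advances to first yield, producing 3.
Step 2: send(3) resumes, received = 3.
Step 3: yield received * 2 = 3 * 2 = 6.
Therefore res = 6.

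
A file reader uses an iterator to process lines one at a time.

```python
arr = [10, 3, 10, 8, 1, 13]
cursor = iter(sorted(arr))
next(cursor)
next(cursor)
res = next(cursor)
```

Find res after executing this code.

Step 1: sorted([10, 3, 10, 8, 1, 13]) = [1, 3, 8, 10, 10, 13].
Step 2: Create iterator and skip 2 elements.
Step 3: next() returns 8.
Therefore res = 8.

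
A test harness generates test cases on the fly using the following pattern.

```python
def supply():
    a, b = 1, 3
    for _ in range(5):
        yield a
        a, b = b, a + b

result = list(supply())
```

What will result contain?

Step 1: Fibonacci-like sequence starting with a=1, b=3:
  Iteration 1: yield a=1, then a,b = 3,4
  Iteration 2: yield a=3, then a,b = 4,7
  Iteration 3: yield a=4, then a,b = 7,11
  Iteration 4: yield a=7, then a,b = 11,18
  Iteration 5: yield a=11, then a,b = 18,29
Therefore result = [1, 3, 4, 7, 11].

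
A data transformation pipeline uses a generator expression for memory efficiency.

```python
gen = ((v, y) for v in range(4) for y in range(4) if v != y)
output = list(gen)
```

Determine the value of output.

Step 1: Nested generator over range(4) x range(4) where v != y:
  (0, 0): excluded (v == y)
  (0, 1): included
  (0, 2): included
  (0, 3): included
  (1, 0): included
  (1, 1): excluded (v == y)
  (1, 2): included
  (1, 3): included
  (2, 0): included
  (2, 1): included
  (2, 2): excluded (v == y)
  (2, 3): included
  (3, 0): included
  (3, 1): included
  (3, 2): included
  (3, 3): excluded (v == y)
Therefore output = [(0, 1), (0, 2), (0, 3), (1, 0), (1, 2), (1, 3), (2, 0), (2, 1), (2, 3), (3, 0), (3, 1), (3, 2)].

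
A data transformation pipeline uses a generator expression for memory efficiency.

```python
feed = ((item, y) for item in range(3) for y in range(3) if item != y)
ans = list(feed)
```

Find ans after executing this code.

Step 1: Nested generator over range(3) x range(3) where item != y:
  (0, 0): excluded (item == y)
  (0, 1): included
  (0, 2): included
  (1, 0): included
  (1, 1): excluded (item == y)
  (1, 2): included
  (2, 0): included
  (2, 1): included
  (2, 2): excluded (item == y)
Therefore ans = [(0, 1), (0, 2), (1, 0), (1, 2), (2, 0), (2, 1)].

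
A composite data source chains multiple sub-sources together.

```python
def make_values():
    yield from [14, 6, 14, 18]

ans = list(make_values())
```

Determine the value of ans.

Step 1: yield from delegates to the iterable, yielding each element.
Step 2: Collected values: [14, 6, 14, 18].
Therefore ans = [14, 6, 14, 18].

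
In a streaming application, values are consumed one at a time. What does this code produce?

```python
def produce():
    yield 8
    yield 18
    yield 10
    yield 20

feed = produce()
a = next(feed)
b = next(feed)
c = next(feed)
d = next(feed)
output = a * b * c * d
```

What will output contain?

Step 1: Create generator and consume all values:
  a = next(feed) = 8
  b = next(feed) = 18
  c = next(feed) = 10
  d = next(feed) = 20
Step 2: output = 8 * 18 * 10 * 20 = 28800.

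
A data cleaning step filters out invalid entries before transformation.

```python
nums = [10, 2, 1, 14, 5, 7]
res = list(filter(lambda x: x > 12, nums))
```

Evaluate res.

Step 1: Filter elements > 12:
  10: removed
  2: removed
  1: removed
  14: kept
  5: removed
  7: removed
Therefore res = [14].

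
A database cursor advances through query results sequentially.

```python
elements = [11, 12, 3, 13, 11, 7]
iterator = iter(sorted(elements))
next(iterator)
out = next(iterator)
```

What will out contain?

Step 1: sorted([11, 12, 3, 13, 11, 7]) = [3, 7, 11, 11, 12, 13].
Step 2: Create iterator and skip 1 elements.
Step 3: next() returns 7.
Therefore out = 7.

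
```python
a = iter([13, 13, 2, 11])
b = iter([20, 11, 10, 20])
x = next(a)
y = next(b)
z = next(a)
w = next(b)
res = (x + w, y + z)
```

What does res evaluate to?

Step 1: a iterates [13, 13, 2, 11], b iterates [20, 11, 10, 20].
Step 2: x = next(a) = 13, y = next(b) = 20.
Step 3: z = next(a) = 13, w = next(b) = 11.
Step 4: res = (13 + 11, 20 + 13) = (24, 33).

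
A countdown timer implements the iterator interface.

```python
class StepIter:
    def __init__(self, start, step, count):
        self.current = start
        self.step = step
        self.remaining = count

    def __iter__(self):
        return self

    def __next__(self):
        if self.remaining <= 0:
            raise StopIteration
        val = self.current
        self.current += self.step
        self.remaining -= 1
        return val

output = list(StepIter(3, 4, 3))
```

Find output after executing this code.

Step 1: StepIter starts at 3, increments by 4, for 3 steps:
  Yield 3, then current += 4
  Yield 7, then current += 4
  Yield 11, then current += 4
Therefore output = [3, 7, 11].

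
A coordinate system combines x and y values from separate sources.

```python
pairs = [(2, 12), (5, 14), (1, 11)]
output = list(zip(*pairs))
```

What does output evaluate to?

Step 1: zip(*pairs) transposes: unzips [(2, 12), (5, 14), (1, 11)] into separate sequences.
Step 2: First elements: (2, 5, 1), second elements: (12, 14, 11).
Therefore output = [(2, 5, 1), (12, 14, 11)].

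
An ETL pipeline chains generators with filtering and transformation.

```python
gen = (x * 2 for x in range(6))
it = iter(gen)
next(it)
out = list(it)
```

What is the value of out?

Step 1: Generator produces [0, 2, 4, 6, 8, 10].
Step 2: next(it) consumes first element (0).
Step 3: list(it) collects remaining: [2, 4, 6, 8, 10].
Therefore out = [2, 4, 6, 8, 10].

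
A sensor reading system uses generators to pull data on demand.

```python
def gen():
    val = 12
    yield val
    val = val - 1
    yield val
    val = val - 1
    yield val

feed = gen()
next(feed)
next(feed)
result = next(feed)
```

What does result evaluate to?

Step 1: Trace through generator execution:
  Yield 1: val starts at 12, yield 12
  Yield 2: val = 12 - 1 = 11, yield 11
  Yield 3: val = 11 - 1 = 10, yield 10
Step 2: First next() gets 12, second next() gets the second value, third next() yields 10.
Therefore result = 10.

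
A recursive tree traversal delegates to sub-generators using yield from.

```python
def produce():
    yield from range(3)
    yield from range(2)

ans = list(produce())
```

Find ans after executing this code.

Step 1: Trace yields in order:
  yield 0
  yield 1
  yield 2
  yield 0
  yield 1
Therefore ans = [0, 1, 2, 0, 1].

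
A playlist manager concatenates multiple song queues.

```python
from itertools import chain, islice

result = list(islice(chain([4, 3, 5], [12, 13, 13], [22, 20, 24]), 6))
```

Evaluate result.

Step 1: chain([4, 3, 5], [12, 13, 13], [22, 20, 24]) = [4, 3, 5, 12, 13, 13, 22, 20, 24].
Step 2: islice takes first 6 elements: [4, 3, 5, 12, 13, 13].
Therefore result = [4, 3, 5, 12, 13, 13].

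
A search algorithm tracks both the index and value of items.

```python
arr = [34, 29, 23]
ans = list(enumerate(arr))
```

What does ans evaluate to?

Step 1: enumerate pairs each element with its index:
  (0, 34)
  (1, 29)
  (2, 23)
Therefore ans = [(0, 34), (1, 29), (2, 23)].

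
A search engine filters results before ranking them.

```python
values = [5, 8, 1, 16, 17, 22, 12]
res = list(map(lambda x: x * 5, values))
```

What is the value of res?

Step 1: Apply lambda x: x * 5 to each element:
  5 -> 25
  8 -> 40
  1 -> 5
  16 -> 80
  17 -> 85
  22 -> 110
  12 -> 60
Therefore res = [25, 40, 5, 80, 85, 110, 60].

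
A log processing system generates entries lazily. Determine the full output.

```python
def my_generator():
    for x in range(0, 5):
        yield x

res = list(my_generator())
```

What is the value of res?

Step 1: The generator yields each value from range(0, 5).
Step 2: list() consumes all yields: [0, 1, 2, 3, 4].
Therefore res = [0, 1, 2, 3, 4].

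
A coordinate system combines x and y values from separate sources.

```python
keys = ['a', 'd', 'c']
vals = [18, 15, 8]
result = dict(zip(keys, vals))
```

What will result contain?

Step 1: zip pairs keys with values:
  'a' -> 18
  'd' -> 15
  'c' -> 8
Therefore result = {'a': 18, 'd': 15, 'c': 8}.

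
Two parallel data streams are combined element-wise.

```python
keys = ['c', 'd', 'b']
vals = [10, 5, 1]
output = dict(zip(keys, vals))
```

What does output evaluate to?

Step 1: zip pairs keys with values:
  'c' -> 10
  'd' -> 5
  'b' -> 1
Therefore output = {'c': 10, 'd': 5, 'b': 1}.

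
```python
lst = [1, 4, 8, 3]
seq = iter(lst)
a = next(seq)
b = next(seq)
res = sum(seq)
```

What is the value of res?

Step 1: Create iterator over [1, 4, 8, 3].
Step 2: a = next() = 1, b = next() = 4.
Step 3: sum() of remaining [8, 3] = 11.
Therefore res = 11.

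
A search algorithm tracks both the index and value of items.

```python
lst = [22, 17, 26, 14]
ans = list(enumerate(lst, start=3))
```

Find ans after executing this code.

Step 1: enumerate with start=3:
  (3, 22)
  (4, 17)
  (5, 26)
  (6, 14)
Therefore ans = [(3, 22), (4, 17), (5, 26), (6, 14)].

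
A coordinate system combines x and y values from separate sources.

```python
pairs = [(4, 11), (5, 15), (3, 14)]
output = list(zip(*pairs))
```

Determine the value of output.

Step 1: zip(*pairs) transposes: unzips [(4, 11), (5, 15), (3, 14)] into separate sequences.
Step 2: First elements: (4, 5, 3), second elements: (11, 15, 14).
Therefore output = [(4, 5, 3), (11, 15, 14)].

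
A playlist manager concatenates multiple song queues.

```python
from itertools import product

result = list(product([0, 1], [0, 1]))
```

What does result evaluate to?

Step 1: product([0, 1], [0, 1]) gives all pairs:
  (0, 0)
  (0, 1)
  (1, 0)
  (1, 1)
Therefore result = [(0, 0), (0, 1), (1, 0), (1, 1)].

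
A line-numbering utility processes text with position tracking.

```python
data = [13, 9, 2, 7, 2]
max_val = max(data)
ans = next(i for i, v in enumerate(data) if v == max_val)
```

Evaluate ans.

Step 1: max([13, 9, 2, 7, 2]) = 13.
Step 2: Find first index where value == 13:
  Index 0: 13 == 13, found!
Therefore ans = 0.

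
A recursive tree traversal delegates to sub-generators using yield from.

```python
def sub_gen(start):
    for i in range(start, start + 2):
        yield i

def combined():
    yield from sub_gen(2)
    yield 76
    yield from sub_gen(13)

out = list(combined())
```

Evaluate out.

Step 1: combined() delegates to sub_gen(2):
  yield 2
  yield 3
Step 2: yield 76
Step 3: Delegates to sub_gen(13):
  yield 13
  yield 14
Therefore out = [2, 3, 76, 13, 14].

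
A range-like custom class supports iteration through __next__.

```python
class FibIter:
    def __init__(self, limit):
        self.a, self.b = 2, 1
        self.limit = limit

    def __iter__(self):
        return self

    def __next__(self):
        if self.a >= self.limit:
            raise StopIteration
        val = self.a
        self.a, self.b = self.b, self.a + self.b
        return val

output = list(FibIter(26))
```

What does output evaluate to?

Step 1: Fibonacci-like sequence (a=2, b=1) until >= 26:
  Yield 2, then a,b = 1,3
  Yield 1, then a,b = 3,4
  Yield 3, then a,b = 4,7
  Yield 4, then a,b = 7,11
  Yield 7, then a,b = 11,18
  Yield 11, then a,b = 18,29
  Yield 18, then a,b = 29,47
Step 2: 29 >= 26, stop.
Therefore output = [2, 1, 3, 4, 7, 11, 18].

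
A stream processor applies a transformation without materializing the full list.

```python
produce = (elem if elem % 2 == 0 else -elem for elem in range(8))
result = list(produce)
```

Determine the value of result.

Step 1: For each elem in range(8), yield elem if even, else -elem:
  elem=0: even, yield 0
  elem=1: odd, yield -1
  elem=2: even, yield 2
  elem=3: odd, yield -3
  elem=4: even, yield 4
  elem=5: odd, yield -5
  elem=6: even, yield 6
  elem=7: odd, yield -7
Therefore result = [0, -1, 2, -3, 4, -5, 6, -7].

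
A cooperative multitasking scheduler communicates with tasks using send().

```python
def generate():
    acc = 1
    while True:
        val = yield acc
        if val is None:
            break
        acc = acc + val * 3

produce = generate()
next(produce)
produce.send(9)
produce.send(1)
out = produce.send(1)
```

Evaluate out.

Step 1: next() -> yield acc=1.
Step 2: send(9) -> val=9, acc = 1 + 9*3 = 28, yield 28.
Step 3: send(1) -> val=1, acc = 28 + 1*3 = 31, yield 31.
Step 4: send(1) -> val=1, acc = 31 + 1*3 = 34, yield 34.
Therefore out = 34.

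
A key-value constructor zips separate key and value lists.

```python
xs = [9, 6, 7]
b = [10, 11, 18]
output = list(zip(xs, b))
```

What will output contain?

Step 1: zip pairs elements at same index:
  Index 0: (9, 10)
  Index 1: (6, 11)
  Index 2: (7, 18)
Therefore output = [(9, 10), (6, 11), (7, 18)].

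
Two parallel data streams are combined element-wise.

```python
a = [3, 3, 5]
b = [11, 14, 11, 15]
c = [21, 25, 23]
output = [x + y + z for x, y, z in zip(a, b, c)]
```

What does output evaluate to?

Step 1: zip three lists (truncates to shortest, len=3):
  3 + 11 + 21 = 35
  3 + 14 + 25 = 42
  5 + 11 + 23 = 39
Therefore output = [35, 42, 39].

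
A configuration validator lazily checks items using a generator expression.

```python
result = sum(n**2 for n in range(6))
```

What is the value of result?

Step 1: Compute n**2 for each n in range(6):
  n=0: 0**2 = 0
  n=1: 1**2 = 1
  n=2: 2**2 = 4
  n=3: 3**2 = 9
  n=4: 4**2 = 16
  n=5: 5**2 = 25
Step 2: sum = 0 + 1 + 4 + 9 + 16 + 25 = 55.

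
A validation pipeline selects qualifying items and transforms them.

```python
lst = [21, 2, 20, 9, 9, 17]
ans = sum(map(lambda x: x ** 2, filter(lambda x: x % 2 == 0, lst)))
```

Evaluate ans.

Step 1: Filter even numbers from [21, 2, 20, 9, 9, 17]: [2, 20]
Step 2: Square each: [4, 400]
Step 3: Sum = 404.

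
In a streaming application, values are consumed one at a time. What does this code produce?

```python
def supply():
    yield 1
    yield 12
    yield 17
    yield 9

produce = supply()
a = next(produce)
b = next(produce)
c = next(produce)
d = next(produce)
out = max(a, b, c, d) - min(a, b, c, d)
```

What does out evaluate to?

Step 1: Create generator and consume all values:
  a = next(produce) = 1
  b = next(produce) = 12
  c = next(produce) = 17
  d = next(produce) = 9
Step 2: max = 17, min = 1, out = 17 - 1 = 16.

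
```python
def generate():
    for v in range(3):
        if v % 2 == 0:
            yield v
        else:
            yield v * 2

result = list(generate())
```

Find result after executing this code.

Step 1: For each v in range(3), yield v if even, else v*2:
  v=0 (even): yield 0
  v=1 (odd): yield 1*2 = 2
  v=2 (even): yield 2
Therefore result = [0, 2, 2].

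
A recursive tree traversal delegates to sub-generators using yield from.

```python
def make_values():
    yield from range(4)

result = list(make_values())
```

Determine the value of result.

Step 1: yield from delegates to the iterable, yielding each element.
Step 2: Collected values: [0, 1, 2, 3].
Therefore result = [0, 1, 2, 3].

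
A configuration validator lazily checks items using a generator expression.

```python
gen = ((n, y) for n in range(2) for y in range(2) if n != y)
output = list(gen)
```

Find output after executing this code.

Step 1: Nested generator over range(2) x range(2) where n != y:
  (0, 0): excluded (n == y)
  (0, 1): included
  (1, 0): included
  (1, 1): excluded (n == y)
Therefore output = [(0, 1), (1, 0)].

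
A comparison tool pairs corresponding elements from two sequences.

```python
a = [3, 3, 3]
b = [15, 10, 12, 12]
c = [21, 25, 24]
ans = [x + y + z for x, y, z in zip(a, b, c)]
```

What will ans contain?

Step 1: zip three lists (truncates to shortest, len=3):
  3 + 15 + 21 = 39
  3 + 10 + 25 = 38
  3 + 12 + 24 = 39
Therefore ans = [39, 38, 39].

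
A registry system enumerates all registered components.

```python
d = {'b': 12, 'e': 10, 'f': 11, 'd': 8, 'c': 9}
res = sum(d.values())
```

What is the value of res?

Step 1: d.values() = [12, 10, 11, 8, 9].
Step 2: sum = 50.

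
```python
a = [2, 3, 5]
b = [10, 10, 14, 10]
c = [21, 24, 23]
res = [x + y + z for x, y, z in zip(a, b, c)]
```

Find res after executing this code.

Step 1: zip three lists (truncates to shortest, len=3):
  2 + 10 + 21 = 33
  3 + 10 + 24 = 37
  5 + 14 + 23 = 42
Therefore res = [33, 37, 42].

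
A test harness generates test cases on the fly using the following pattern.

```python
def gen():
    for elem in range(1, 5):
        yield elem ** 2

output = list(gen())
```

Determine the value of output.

Step 1: For each elem in range(1, 5), yield elem**2:
  elem=1: yield 1**2 = 1
  elem=2: yield 2**2 = 4
  elem=3: yield 3**2 = 9
  elem=4: yield 4**2 = 16
Therefore output = [1, 4, 9, 16].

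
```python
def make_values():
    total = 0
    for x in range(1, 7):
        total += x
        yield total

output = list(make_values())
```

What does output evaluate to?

Step 1: Generator accumulates running sum:
  x=1: total = 1, yield 1
  x=2: total = 3, yield 3
  x=3: total = 6, yield 6
  x=4: total = 10, yield 10
  x=5: total = 15, yield 15
  x=6: total = 21, yield 21
Therefore output = [1, 3, 6, 10, 15, 21].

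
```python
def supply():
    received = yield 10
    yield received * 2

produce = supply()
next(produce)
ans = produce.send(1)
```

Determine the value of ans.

Step 1: next(produce) advances to first yield, producing 10.
Step 2: send(1) resumes, received = 1.
Step 3: yield received * 2 = 1 * 2 = 2.
Therefore ans = 2.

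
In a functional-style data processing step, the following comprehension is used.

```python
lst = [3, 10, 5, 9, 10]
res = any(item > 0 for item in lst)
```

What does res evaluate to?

Step 1: Check item > 0 for each element in [3, 10, 5, 9, 10]:
  3 > 0: True
  10 > 0: True
  5 > 0: True
  9 > 0: True
  10 > 0: True
Step 2: any() returns True.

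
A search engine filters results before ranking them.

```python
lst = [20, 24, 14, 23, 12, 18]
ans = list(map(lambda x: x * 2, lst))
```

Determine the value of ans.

Step 1: Apply lambda x: x * 2 to each element:
  20 -> 40
  24 -> 48
  14 -> 28
  23 -> 46
  12 -> 24
  18 -> 36
Therefore ans = [40, 48, 28, 46, 24, 36].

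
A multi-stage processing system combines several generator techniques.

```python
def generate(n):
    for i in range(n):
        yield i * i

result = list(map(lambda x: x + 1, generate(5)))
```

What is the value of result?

Step 1: generate(5) yields squares: [0, 1, 4, 9, 16].
Step 2: map adds 1 to each: [1, 2, 5, 10, 17].
Therefore result = [1, 2, 5, 10, 17].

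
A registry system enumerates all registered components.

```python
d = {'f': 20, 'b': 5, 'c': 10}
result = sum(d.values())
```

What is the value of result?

Step 1: d.values() = [20, 5, 10].
Step 2: sum = 35.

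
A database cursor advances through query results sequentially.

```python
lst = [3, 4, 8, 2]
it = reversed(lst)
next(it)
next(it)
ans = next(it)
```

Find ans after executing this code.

Step 1: reversed([3, 4, 8, 2]) gives iterator: [2, 8, 4, 3].
Step 2: First next() = 2, second next() = 8.
Step 3: Third next() = 4.
Therefore ans = 4.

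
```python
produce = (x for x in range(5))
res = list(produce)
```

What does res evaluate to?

Step 1: Generator expression iterates range(5): [0, 1, 2, 3, 4].
Step 2: list() collects all values.
Therefore res = [0, 1, 2, 3, 4].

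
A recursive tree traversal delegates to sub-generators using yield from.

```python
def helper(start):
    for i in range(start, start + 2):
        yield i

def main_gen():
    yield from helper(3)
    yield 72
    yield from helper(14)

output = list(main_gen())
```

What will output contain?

Step 1: main_gen() delegates to helper(3):
  yield 3
  yield 4
Step 2: yield 72
Step 3: Delegates to helper(14):
  yield 14
  yield 15
Therefore output = [3, 4, 72, 14, 15].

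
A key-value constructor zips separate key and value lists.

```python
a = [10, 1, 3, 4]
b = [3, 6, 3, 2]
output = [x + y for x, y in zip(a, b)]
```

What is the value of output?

Step 1: Add corresponding elements:
  10 + 3 = 13
  1 + 6 = 7
  3 + 3 = 6
  4 + 2 = 6
Therefore output = [13, 7, 6, 6].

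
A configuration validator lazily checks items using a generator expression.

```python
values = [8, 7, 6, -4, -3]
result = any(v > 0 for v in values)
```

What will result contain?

Step 1: Check v > 0 for each element in [8, 7, 6, -4, -3]:
  8 > 0: True
  7 > 0: True
  6 > 0: True
  -4 > 0: False
  -3 > 0: False
Step 2: any() returns True.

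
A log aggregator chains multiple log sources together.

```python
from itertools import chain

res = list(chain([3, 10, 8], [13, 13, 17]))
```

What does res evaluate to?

Step 1: chain() concatenates iterables: [3, 10, 8] + [13, 13, 17].
Therefore res = [3, 10, 8, 13, 13, 17].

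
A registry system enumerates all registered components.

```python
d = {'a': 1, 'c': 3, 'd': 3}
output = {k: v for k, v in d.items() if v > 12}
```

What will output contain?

Step 1: Filter items where value > 12:
  'a': 1 <= 12: removed
  'c': 3 <= 12: removed
  'd': 3 <= 12: removed
Therefore output = {}.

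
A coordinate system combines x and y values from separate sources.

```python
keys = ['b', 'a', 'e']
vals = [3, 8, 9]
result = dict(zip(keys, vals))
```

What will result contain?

Step 1: zip pairs keys with values:
  'b' -> 3
  'a' -> 8
  'e' -> 9
Therefore result = {'b': 3, 'a': 8, 'e': 9}.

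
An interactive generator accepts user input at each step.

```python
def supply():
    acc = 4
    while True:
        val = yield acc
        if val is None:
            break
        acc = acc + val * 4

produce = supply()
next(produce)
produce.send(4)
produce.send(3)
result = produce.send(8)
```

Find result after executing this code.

Step 1: next() -> yield acc=4.
Step 2: send(4) -> val=4, acc = 4 + 4*4 = 20, yield 20.
Step 3: send(3) -> val=3, acc = 20 + 3*4 = 32, yield 32.
Step 4: send(8) -> val=8, acc = 32 + 8*4 = 64, yield 64.
Therefore result = 64.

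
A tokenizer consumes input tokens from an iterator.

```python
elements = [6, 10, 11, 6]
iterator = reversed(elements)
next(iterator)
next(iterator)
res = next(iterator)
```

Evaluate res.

Step 1: reversed([6, 10, 11, 6]) gives iterator: [6, 11, 10, 6].
Step 2: First next() = 6, second next() = 11.
Step 3: Third next() = 10.
Therefore res = 10.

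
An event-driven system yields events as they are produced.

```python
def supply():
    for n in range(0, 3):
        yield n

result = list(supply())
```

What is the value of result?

Step 1: The generator yields each value from range(0, 3).
Step 2: list() consumes all yields: [0, 1, 2].
Therefore result = [0, 1, 2].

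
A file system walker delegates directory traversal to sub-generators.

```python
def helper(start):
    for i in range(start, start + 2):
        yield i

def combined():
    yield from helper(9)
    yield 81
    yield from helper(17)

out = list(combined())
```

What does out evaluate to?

Step 1: combined() delegates to helper(9):
  yield 9
  yield 10
Step 2: yield 81
Step 3: Delegates to helper(17):
  yield 17
  yield 18
Therefore out = [9, 10, 81, 17, 18].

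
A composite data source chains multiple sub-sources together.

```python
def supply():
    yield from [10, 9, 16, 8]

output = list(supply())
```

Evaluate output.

Step 1: yield from delegates to the iterable, yielding each element.
Step 2: Collected values: [10, 9, 16, 8].
Therefore output = [10, 9, 16, 8].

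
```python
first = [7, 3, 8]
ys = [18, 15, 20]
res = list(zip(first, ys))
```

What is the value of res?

Step 1: zip pairs elements at same index:
  Index 0: (7, 18)
  Index 1: (3, 15)
  Index 2: (8, 20)
Therefore res = [(7, 18), (3, 15), (8, 20)].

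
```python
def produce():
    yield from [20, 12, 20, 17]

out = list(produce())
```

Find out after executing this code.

Step 1: yield from delegates to the iterable, yielding each element.
Step 2: Collected values: [20, 12, 20, 17].
Therefore out = [20, 12, 20, 17].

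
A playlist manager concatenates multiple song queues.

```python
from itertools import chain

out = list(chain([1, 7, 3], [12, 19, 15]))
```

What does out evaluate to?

Step 1: chain() concatenates iterables: [1, 7, 3] + [12, 19, 15].
Therefore out = [1, 7, 3, 12, 19, 15].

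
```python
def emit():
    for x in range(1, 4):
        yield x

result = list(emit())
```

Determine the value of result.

Step 1: The generator yields each value from range(1, 4).
Step 2: list() consumes all yields: [1, 2, 3].
Therefore result = [1, 2, 3].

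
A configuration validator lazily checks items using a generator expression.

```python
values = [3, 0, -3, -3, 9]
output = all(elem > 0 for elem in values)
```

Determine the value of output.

Step 1: Check elem > 0 for each element in [3, 0, -3, -3, 9]:
  3 > 0: True
  0 > 0: False
  -3 > 0: False
  -3 > 0: False
  9 > 0: True
Step 2: all() returns False.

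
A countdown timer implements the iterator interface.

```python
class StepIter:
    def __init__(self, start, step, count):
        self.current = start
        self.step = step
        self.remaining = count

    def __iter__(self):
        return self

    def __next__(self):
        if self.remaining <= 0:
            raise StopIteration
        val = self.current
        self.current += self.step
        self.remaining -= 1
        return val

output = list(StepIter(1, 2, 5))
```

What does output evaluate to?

Step 1: StepIter starts at 1, increments by 2, for 5 steps:
  Yield 1, then current += 2
  Yield 3, then current += 2
  Yield 5, then current += 2
  Yield 7, then current += 2
  Yield 9, then current += 2
Therefore output = [1, 3, 5, 7, 9].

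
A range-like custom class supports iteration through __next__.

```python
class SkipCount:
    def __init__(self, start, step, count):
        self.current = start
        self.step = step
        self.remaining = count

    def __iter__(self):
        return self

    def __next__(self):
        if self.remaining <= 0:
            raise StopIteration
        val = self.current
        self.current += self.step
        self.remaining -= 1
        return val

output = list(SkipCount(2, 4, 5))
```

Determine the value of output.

Step 1: SkipCount starts at 2, increments by 4, for 5 steps:
  Yield 2, then current += 4
  Yield 6, then current += 4
  Yield 10, then current += 4
  Yield 14, then current += 4
  Yield 18, then current += 4
Therefore output = [2, 6, 10, 14, 18].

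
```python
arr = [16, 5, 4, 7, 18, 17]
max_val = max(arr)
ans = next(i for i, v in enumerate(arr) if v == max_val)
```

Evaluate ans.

Step 1: max([16, 5, 4, 7, 18, 17]) = 18.
Step 2: Find first index where value == 18:
  Index 0: 16 != 18
  Index 1: 5 != 18
  Index 2: 4 != 18
  Index 3: 7 != 18
  Index 4: 18 == 18, found!
Therefore ans = 4.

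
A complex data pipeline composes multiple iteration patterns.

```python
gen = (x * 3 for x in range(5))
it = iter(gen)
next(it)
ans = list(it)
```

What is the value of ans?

Step 1: Generator produces [0, 3, 6, 9, 12].
Step 2: next(it) consumes first element (0).
Step 3: list(it) collects remaining: [3, 6, 9, 12].
Therefore ans = [3, 6, 9, 12].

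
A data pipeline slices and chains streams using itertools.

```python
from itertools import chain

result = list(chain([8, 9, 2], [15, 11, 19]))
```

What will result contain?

Step 1: chain() concatenates iterables: [8, 9, 2] + [15, 11, 19].
Therefore result = [8, 9, 2, 15, 11, 19].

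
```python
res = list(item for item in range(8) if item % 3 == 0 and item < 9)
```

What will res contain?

Step 1: Filter range(8) where item % 3 == 0 and item < 9:
  item=0: both conditions met, included
  item=1: excluded (1 % 3 != 0)
  item=2: excluded (2 % 3 != 0)
  item=3: both conditions met, included
  item=4: excluded (4 % 3 != 0)
  item=5: excluded (5 % 3 != 0)
  item=6: both conditions met, included
  item=7: excluded (7 % 3 != 0)
Therefore res = [0, 3, 6].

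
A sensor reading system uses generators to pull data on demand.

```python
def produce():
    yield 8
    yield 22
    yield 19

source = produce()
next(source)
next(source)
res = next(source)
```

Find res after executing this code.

Step 1: produce() creates a generator.
Step 2: next(source) yields 8 (consumed and discarded).
Step 3: next(source) yields 22 (consumed and discarded).
Step 4: next(source) yields 19, assigned to res.
Therefore res = 19.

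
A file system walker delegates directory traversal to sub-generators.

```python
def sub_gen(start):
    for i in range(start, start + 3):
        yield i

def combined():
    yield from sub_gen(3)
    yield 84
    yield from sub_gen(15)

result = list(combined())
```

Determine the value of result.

Step 1: combined() delegates to sub_gen(3):
  yield 3
  yield 4
  yield 5
Step 2: yield 84
Step 3: Delegates to sub_gen(15):
  yield 15
  yield 16
  yield 17
Therefore result = [3, 4, 5, 84, 15, 16, 17].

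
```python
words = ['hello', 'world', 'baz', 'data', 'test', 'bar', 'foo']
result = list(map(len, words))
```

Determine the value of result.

Step 1: Map len() to each word:
  'hello' -> 5
  'world' -> 5
  'baz' -> 3
  'data' -> 4
  'test' -> 4
  'bar' -> 3
  'foo' -> 3
Therefore result = [5, 5, 3, 4, 4, 3, 3].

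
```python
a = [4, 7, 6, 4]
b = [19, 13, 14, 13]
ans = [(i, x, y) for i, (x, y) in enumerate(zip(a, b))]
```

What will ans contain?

Step 1: enumerate(zip(a, b)) gives index with paired elements:
  i=0: (4, 19)
  i=1: (7, 13)
  i=2: (6, 14)
  i=3: (4, 13)
Therefore ans = [(0, 4, 19), (1, 7, 13), (2, 6, 14), (3, 4, 13)].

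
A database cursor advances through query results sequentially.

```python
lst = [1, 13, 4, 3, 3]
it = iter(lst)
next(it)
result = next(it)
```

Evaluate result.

Step 1: Create iterator over [1, 13, 4, 3, 3].
Step 2: next() consumes 1.
Step 3: next() returns 13.
Therefore result = 13.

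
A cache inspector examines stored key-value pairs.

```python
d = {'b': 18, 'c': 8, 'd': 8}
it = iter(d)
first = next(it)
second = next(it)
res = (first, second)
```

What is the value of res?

Step 1: iter(d) iterates over keys: ['b', 'c', 'd'].
Step 2: first = next(it) = 'b', second = next(it) = 'c'.
Therefore res = ('b', 'c').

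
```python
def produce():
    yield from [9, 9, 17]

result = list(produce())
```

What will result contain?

Step 1: yield from delegates to the iterable, yielding each element.
Step 2: Collected values: [9, 9, 17].
Therefore result = [9, 9, 17].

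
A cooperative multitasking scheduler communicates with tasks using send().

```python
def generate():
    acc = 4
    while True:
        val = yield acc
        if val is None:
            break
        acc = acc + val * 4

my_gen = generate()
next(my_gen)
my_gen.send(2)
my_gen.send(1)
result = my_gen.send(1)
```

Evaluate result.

Step 1: next() -> yield acc=4.
Step 2: send(2) -> val=2, acc = 4 + 2*4 = 12, yield 12.
Step 3: send(1) -> val=1, acc = 12 + 1*4 = 16, yield 16.
Step 4: send(1) -> val=1, acc = 16 + 1*4 = 20, yield 20.
Therefore result = 20.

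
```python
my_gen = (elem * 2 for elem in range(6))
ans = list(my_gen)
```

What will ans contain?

Step 1: For each elem in range(6), compute elem*2:
  elem=0: 0*2 = 0
  elem=1: 1*2 = 2
  elem=2: 2*2 = 4
  elem=3: 3*2 = 6
  elem=4: 4*2 = 8
  elem=5: 5*2 = 10
Therefore ans = [0, 2, 4, 6, 8, 10].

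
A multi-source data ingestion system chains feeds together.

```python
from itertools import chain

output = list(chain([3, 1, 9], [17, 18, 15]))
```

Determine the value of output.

Step 1: chain() concatenates iterables: [3, 1, 9] + [17, 18, 15].
Therefore output = [3, 1, 9, 17, 18, 15].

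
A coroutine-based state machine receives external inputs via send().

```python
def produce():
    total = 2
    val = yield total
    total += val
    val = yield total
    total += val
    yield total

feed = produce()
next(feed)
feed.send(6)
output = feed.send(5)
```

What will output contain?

Step 1: next() -> yield total=2.
Step 2: send(6) -> val=6, total = 2+6 = 8, yield 8.
Step 3: send(5) -> val=5, total = 8+5 = 13, yield 13.
Therefore output = 13.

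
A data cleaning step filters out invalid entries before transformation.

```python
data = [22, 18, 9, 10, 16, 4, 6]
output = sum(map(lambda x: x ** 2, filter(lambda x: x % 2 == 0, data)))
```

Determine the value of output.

Step 1: Filter even numbers from [22, 18, 9, 10, 16, 4, 6]: [22, 18, 10, 16, 4, 6]
Step 2: Square each: [484, 324, 100, 256, 16, 36]
Step 3: Sum = 1216.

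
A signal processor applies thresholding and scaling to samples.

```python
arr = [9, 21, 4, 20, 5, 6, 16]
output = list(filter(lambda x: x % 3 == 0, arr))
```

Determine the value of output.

Step 1: Filter elements divisible by 3:
  9 % 3 = 0: kept
  21 % 3 = 0: kept
  4 % 3 = 1: removed
  20 % 3 = 2: removed
  5 % 3 = 2: removed
  6 % 3 = 0: kept
  16 % 3 = 1: removed
Therefore output = [9, 21, 6].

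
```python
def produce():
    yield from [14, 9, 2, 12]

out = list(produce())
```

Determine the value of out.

Step 1: yield from delegates to the iterable, yielding each element.
Step 2: Collected values: [14, 9, 2, 12].
Therefore out = [14, 9, 2, 12].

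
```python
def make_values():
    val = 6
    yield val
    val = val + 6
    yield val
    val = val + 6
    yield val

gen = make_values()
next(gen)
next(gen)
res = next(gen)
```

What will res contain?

Step 1: Trace through generator execution:
  Yield 1: val starts at 6, yield 6
  Yield 2: val = 6 + 6 = 12, yield 12
  Yield 3: val = 12 + 6 = 18, yield 18
Step 2: First next() gets 6, second next() gets the second value, third next() yields 18.
Therefore res = 18.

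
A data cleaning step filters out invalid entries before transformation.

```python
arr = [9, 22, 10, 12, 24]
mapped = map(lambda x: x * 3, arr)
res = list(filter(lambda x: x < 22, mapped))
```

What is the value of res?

Step 1: Map x * 3:
  9 -> 27
  22 -> 66
  10 -> 30
  12 -> 36
  24 -> 72
Step 2: Filter for < 22:
  27: removed
  66: removed
  30: removed
  36: removed
  72: removed
Therefore res = [].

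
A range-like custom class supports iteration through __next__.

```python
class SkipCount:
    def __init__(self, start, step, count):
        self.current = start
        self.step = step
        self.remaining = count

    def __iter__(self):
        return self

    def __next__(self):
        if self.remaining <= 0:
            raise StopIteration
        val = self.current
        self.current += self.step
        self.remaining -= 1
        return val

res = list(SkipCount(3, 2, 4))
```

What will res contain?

Step 1: SkipCount starts at 3, increments by 2, for 4 steps:
  Yield 3, then current += 2
  Yield 5, then current += 2
  Yield 7, then current += 2
  Yield 9, then current += 2
Therefore res = [3, 5, 7, 9].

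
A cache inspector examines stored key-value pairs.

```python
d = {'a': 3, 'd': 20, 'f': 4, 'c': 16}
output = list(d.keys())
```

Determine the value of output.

Step 1: d.keys() returns the dictionary keys in insertion order.
Therefore output = ['a', 'd', 'f', 'c'].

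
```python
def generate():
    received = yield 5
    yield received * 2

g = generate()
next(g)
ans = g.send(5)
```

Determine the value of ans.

Step 1: next(g) advances to first yield, producing 5.
Step 2: send(5) resumes, received = 5.
Step 3: yield received * 2 = 5 * 2 = 10.
Therefore ans = 10.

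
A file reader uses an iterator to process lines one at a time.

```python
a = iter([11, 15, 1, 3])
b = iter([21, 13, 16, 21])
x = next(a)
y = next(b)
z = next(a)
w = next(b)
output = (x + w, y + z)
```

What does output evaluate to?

Step 1: a iterates [11, 15, 1, 3], b iterates [21, 13, 16, 21].
Step 2: x = next(a) = 11, y = next(b) = 21.
Step 3: z = next(a) = 15, w = next(b) = 13.
Step 4: output = (11 + 13, 21 + 15) = (24, 36).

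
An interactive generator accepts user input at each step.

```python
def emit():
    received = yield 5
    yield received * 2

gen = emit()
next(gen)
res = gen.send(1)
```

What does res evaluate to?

Step 1: next(gen) advances to first yield, producing 5.
Step 2: send(1) resumes, received = 1.
Step 3: yield received * 2 = 1 * 2 = 2.
Therefore res = 2.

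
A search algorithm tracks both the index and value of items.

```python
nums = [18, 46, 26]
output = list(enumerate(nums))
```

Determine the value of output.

Step 1: enumerate pairs each element with its index:
  (0, 18)
  (1, 46)
  (2, 26)
Therefore output = [(0, 18), (1, 46), (2, 26)].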